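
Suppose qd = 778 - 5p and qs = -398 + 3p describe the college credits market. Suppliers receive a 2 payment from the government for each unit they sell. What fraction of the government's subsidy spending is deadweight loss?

Pre-subsidy: 778 - 5p = -398 + 3p gives p* = 147, q* = 43.
With the subsidy, sellers receive ps = pb + 2 for each unit, where pb is the price buyers pay.
Supply in terms of pb becomes qs = -398 + 3(pb + 2) = -392 + 3pb. Setting this equal to demand: 778 - 5pb = -392 + 3pb, so pb = 146.25.
Sellers receive ps = 146.25 + 2 = 148.25; q' = 778 − 5·146.25 = 46.75.
ΔCS = ½(43 + 46.75)(147 − 146.25) = 33.65625; ΔPS = ½(43 + 46.75)(148.25 − 147) = 56.09375.
Government spending = 2 × 46.75 = 93.5.
DWL = ½ × 2 × (46.75 − 43) = 3.75; fraction = 3.75 / 93.5 = 15/374.

DWL / government spending = 15/374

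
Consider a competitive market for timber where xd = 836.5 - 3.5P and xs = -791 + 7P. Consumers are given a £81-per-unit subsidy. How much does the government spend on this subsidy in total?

Government cost = £39123

Pre-subsidy: 836.5 - 3.5P = -791 + 7P gives P* = 155, x* = 294.
With the rebate, buyers effectively pay Pb = Ps − 81, where Ps is the price sellers receive.
Demand in terms of Ps becomes xd = 836.5 − 3.5(Ps − 81) = 1120 - 3.5Ps. Setting this equal to supply: 1120 - 3.5Ps = -791 + 7Ps, so Ps = 182.
Buyers pay Pb = 182 − 81 = 101; x' = -791 + 7·182 = 483.
Government outlay = subsidy × quantity = 81 × 483 = 39123.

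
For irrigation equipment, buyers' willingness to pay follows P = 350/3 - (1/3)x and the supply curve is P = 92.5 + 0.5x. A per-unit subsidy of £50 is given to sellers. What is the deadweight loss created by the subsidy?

Deadweight loss = £1500

Pre-subsidy: 350/3 - (1/3)x = 92.5 + 0.5x gives x* = 29 and P* = 107.
With the subsidy, sellers receive Ps = Pb + 50 for each unit, where Pb is the price buyers pay.
On the curves, Pb = 350/3 - (1/3)x and Ps = 92.5 + 0.5x; the wedge Ps − Pb = 50 gives 92.5 + 0.5x − (350/3 - (1/3)x) = 50, so x' = 89.
Then Pb = 350/3 − (1/3)·89 = 87 and Ps = 92.5 + 0.5·89 = 137.
The subsidy expands output by 89 − 29 = 60 past the efficient level; on those units the gap between marginal cost and willingness to pay runs from 0 up to 50.
DWL = ½ × 50 × 60 = 1500.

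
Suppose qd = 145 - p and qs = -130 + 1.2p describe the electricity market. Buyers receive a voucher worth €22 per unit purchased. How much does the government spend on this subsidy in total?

Pre-subsidy: 145 - p = -130 + 1.2p gives p* = 125, q* = 20.
With the rebate, buyers effectively pay pb = ps − 22, where ps is the price sellers receive.
Demand in terms of ps becomes qd = 145 − 1(ps − 22) = 167 - ps. Setting this equal to supply: 167 - ps = -130 + 1.2ps, so ps = 135.
Buyers pay pb = 135 − 22 = 113; q' = -130 + 1.2·135 = 32.
Government outlay = subsidy × quantity = 22 × 32 = 704.

Government cost = €704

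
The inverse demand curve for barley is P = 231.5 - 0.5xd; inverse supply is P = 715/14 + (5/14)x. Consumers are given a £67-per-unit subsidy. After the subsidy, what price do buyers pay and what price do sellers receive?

Buyers pay 523/6; sellers receive 925/6

Pre-subsidy: 231.5 - 0.5x = 715/14 + (5/14)x gives x* = 210.5 and P* = 126.25.
With the rebate, buyers effectively pay Pb = Ps − 67, where Ps is the price sellers receive.
On the curves, Pb = 231.5 - 0.5x and Ps = 715/14 + (5/14)x; the wedge Ps − Pb = 67 gives 715/14 + (5/14)x − (231.5 - 0.5x) = 67, so x' = 866/3.
Then Pb = 231.5 − 0.5·(866/3) = 523/6 and Ps = 715/14 + (5/14)·(866/3) = 925/6.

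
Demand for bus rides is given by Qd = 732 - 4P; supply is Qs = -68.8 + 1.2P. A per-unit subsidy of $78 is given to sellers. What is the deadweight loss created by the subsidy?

Deadweight loss = $2808

Pre-subsidy: 732 - 4P = -68.8 + 1.2P gives P* = 154, Q* = 116.
With the subsidy, sellers receive Ps = Pb + 78 for each unit, where Pb is the price buyers pay.
Supply in terms of Pb becomes Qs = -68.8 + 1.2(Pb + 78) = 24.8 + 1.2Pb. Setting this equal to demand: 732 - 4Pb = 24.8 + 1.2Pb, so Pb = 136.
Sellers receive Ps = 136 + 78 = 214; Q' = 732 − 4·136 = 188.
The subsidy expands output by 188 − 116 = 72 past the efficient level; on those units the gap between marginal cost and willingness to pay runs from 0 up to 78.
DWL = ½ × 78 × 72 = 2808.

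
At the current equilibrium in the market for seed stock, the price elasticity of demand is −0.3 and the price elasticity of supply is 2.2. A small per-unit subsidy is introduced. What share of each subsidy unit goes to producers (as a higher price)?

Producer share = 0.12

For a small subsidy around the equilibrium, the benefit split depends on the relative slopes, which at a point are proportional to the elasticities.
Buyer share = εs/(εs + |εd|) = 2.2/(2.2 + 0.3) = 0.88; seller share = |εd|/(εs + |εd|) = 0.12.
So producers capture 0.12 of the subsidy.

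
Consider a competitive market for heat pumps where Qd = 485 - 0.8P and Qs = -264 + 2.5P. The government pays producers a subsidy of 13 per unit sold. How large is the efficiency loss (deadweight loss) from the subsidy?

Deadweight loss = 1690/33

Pre-subsidy: 485 - 0.8P = -264 + 2.5P gives P* = 7490/33, Q* = 10013/33.
With the subsidy, sellers receive Ps = Pb + 13 for each unit, where Pb is the price buyers pay.
Supply in terms of Pb becomes Qs = -264 + 2.5(Pb + 13) = -231.5 + 2.5Pb. Setting this equal to demand: 485 - 0.8Pb = -231.5 + 2.5Pb, so Pb = 7165/33.
Sellers receive Ps = 7165/33 + 13 = 7594/33; Q' = 485 − 0.8·(7165/33) = 10273/33.
The subsidy expands output by 10273/33 − 10013/33 = 260/33 past the efficient level; on those units the gap between marginal cost and willingness to pay runs from 0 up to 13.
DWL = ½ × 13 × 260/33 = 1690/33.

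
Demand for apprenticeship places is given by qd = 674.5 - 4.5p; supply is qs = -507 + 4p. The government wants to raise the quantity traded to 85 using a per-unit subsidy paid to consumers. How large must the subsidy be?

At q = 85, invert demand for the buyer price: pb = (674.5 − 85)/4.5 = 131; invert supply for the seller price: ps = (85 − (-507))/4 = 148.
The subsidy must fill the gap: s = ps − pb = 148 − 131 = 17.

Required subsidy s = 17 per unit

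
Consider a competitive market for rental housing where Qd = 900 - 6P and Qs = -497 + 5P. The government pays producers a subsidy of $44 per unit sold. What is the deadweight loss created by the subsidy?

Deadweight loss = $2640

Pre-subsidy: 900 - 6P = -497 + 5P gives P* = 127, Q* = 138.
With the subsidy, sellers receive Ps = Pb + 44 for each unit, where Pb is the price buyers pay.
Supply in terms of Pb becomes Qs = -497 + 5(Pb + 44) = -277 + 5Pb. Setting this equal to demand: 900 - 6Pb = -277 + 5Pb, so Pb = 107.
Sellers receive Ps = 107 + 44 = 151; Q' = 900 − 6·107 = 258.
The subsidy expands output by 258 − 138 = 120 past the efficient level; on those units the gap between marginal cost and willingness to pay runs from 0 up to 44.
DWL = ½ × 44 × 120 = 2640.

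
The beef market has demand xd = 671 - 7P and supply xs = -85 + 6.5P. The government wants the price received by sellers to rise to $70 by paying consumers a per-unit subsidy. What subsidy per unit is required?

Required subsidy s = $27 per unit

At a seller price of 70, quantity supplied is -85 + 6.5·70 = 370.
Buyers absorb 370 only when they pay Pb with 671 − 7·Pb = 370, i.e. Pb = 43.
s = Ps − Pb = 70 − 43 = 27.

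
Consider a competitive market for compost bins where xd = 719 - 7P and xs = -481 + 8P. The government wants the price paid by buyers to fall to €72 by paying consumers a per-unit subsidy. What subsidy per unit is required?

At a buyer price of 72, quantity demanded is 719 − 7·72 = 215.
Sellers supply 215 only when they receive Ps with -481 + 8·Ps = 215, i.e. Ps = 87.
s = Ps − Pb = 87 − 72 = 15.

Required subsidy s = €15 per unit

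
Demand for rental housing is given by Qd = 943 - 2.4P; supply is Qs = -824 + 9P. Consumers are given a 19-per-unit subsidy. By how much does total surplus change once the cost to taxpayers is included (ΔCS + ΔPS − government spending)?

Net change in total surplus = -342

Pre-subsidy: 943 - 2.4P = -824 + 9P gives P* = 155, Q* = 571.
With the rebate, buyers effectively pay Pb = Ps − 19, where Ps is the price sellers receive.
Demand in terms of Ps becomes Qd = 943 − 2.4(Ps − 19) = 988.6 - 2.4Ps. Setting this equal to supply: 988.6 - 2.4Ps = -824 + 9Ps, so Ps = 159.
Buyers pay Pb = 159 − 19 = 140; Q' = -824 + 9·159 = 607.
ΔCS = ½(571 + 607)(155 − 140) = 8835; ΔPS = ½(571 + 607)(159 − 155) = 2356.
Government spending = 19 × 607 = 11533.
Net change = 8835 + 2356 − 11533 = -342. The loss equals the DWL triangle ½·19·36.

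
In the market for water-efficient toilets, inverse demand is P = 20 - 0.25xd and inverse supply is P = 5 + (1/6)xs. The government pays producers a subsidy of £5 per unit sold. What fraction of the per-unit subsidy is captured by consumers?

Consumer share = 0.6

Pre-subsidy: 20 - 0.25x = 5 + (1/6)x gives x* = 36 and P* = 11.
With the subsidy, sellers receive Ps = Pb + 5 for each unit, where Pb is the price buyers pay.
On the curves, Pb = 20 - 0.25x and Ps = 5 + (1/6)x; the wedge Ps − Pb = 5 gives 5 + (1/6)x − (20 - 0.25x) = 5, so x' = 48.
Then Pb = 20 − 0.25·48 = 8 and Ps = 5 + (1/6)·48 = 13.
Buyers' price falls by P* − Pb = 11 − 8 = 3; sellers' price rises by Ps − P* = 13 − 11 = 2.
So consumers capture 3/5 = 0.6 of each unit of subsidy.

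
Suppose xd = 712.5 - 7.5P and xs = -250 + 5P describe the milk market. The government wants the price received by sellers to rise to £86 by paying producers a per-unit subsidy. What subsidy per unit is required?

At a seller price of 86, quantity supplied is -250 + 5·86 = 180.
Buyers absorb 180 only when they pay Pb with 712.5 − 7.5·Pb = 180, i.e. Pb = 71.
s = Ps − Pb = 86 − 71 = 15.

Required subsidy s = £15 per unit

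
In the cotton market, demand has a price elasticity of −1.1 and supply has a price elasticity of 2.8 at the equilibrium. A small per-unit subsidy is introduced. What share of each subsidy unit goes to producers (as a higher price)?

For a small subsidy around the equilibrium, the benefit split depends on the relative slopes, which at a point are proportional to the elasticities.
Buyer share = εs/(εs + |εd|) = 2.8/(2.8 + 1.1) = 28/39; seller share = |εd|/(εs + |εd|) = 11/39.
So producers capture 11/39 of the subsidy.

Producer share = 11/39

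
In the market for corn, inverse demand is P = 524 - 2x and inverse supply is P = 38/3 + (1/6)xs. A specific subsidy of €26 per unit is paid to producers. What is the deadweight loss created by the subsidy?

Pre-subsidy: 524 - 2x = 38/3 + (1/6)x gives x* = 236 and P* = 52.
With the subsidy, sellers receive Ps = Pb + 26 for each unit, where Pb is the price buyers pay.
On the curves, Pb = 524 - 2x and Ps = 38/3 + (1/6)x; the wedge Ps − Pb = 26 gives 38/3 + (1/6)x − (524 - 2x) = 26, so x' = 248.
Then Pb = 524 − 2·248 = 28 and Ps = 38/3 + (1/6)·248 = 54.
The subsidy expands output by 248 − 236 = 12 past the efficient level; on those units the gap between marginal cost and willingness to pay runs from 0 up to 26.
DWL = ½ × 26 × 12 = 156.

Deadweight loss = €156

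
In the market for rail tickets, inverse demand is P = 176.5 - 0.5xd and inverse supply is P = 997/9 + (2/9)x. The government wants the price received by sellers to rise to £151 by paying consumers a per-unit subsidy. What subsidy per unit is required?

At a seller price of 151, quantity supplied is -498.5 + 4.5·151 = 181.
Buyers absorb 181 only when they pay Pb = 176.5 − 0.5·181 = 86.
s = Ps − Pb = 151 − 86 = 65.

Required subsidy s = £65 per unit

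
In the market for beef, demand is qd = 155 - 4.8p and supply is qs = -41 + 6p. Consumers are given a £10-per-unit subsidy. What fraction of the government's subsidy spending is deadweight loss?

Pre-subsidy: 155 - 4.8p = -41 + 6p gives p* = 490/27, q* = 611/9.
With the rebate, buyers effectively pay pb = ps − 10, where ps is the price sellers receive.
Demand in terms of ps becomes qd = 155 − 4.8(ps − 10) = 203 - 4.8ps. Setting this equal to supply: 203 - 4.8ps = -41 + 6ps, so ps = 610/27.
Buyers pay pb = 610/27 − 10 = 340/27; q' = -41 + 6·(610/27) = 851/9.
ΔCS = ½(611/9 + 851/9)(490/27 − 340/27) = 36550/81; ΔPS = ½(611/9 + 851/9)(610/27 − 490/27) = 29240/81.
Government spending = 10 × 851/9 = 8510/9.
DWL = ½ × 10 × (851/9 − 611/9) = 400/3; fraction = (400/3) / (8510/9) = 120/851.

DWL / government spending = 120/851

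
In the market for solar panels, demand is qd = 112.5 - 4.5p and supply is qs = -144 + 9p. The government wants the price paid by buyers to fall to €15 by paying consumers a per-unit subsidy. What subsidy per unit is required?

Required subsidy s = €6 per unit

At a buyer price of 15, quantity demanded is 112.5 − 4.5·15 = 45.
Sellers supply 45 only when they receive ps with -144 + 9·ps = 45, i.e. ps = 21.
s = ps − pb = 21 − 15 = 6.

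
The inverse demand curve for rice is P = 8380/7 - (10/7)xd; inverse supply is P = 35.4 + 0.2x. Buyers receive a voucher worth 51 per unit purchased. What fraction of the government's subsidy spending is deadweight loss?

DWL / government spending = 1785/84892

Pre-subsidy: 8380/7 - (10/7)x = 35.4 + 0.2x gives x* = 40661/57 and P* = 10150/57.
With the rebate, buyers effectively pay Pb = Ps − 51, where Ps is the price sellers receive.
On the curves, Pb = 8380/7 - (10/7)x and Ps = 35.4 + 0.2x; the wedge Ps − Pb = 51 gives 35.4 + 0.2x − (8380/7 - (10/7)x) = 51, so x' = 2234/3.
Then Pb = 8380/7 − (10/7)·(2234/3) = 400/3 and Ps = 35.4 + 0.2·(2234/3) = 553/3.
ΔCS = ½(40661/57 + 2234/3)(10150/57 − 400/3) = 35320475/1083; ΔPS = ½(40661/57 + 2234/3)(553/3 − 10150/57) = 9889733/2166.
Government spending = 51 × 2234/3 = 37978.
DWL = ½ × 51 × (2234/3 − 40661/57) = 30345/38; fraction = (30345/38) / 37978 = 1785/84892.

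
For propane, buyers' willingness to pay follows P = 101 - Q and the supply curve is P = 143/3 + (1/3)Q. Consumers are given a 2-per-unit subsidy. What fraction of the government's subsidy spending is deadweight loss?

DWL / government spending = 3/166

Pre-subsidy: 101 - Q = 143/3 + (1/3)Q gives Q* = 40 and P* = 61.
With the rebate, buyers effectively pay Pb = Ps − 2, where Ps is the price sellers receive.
On the curves, Pb = 101 - Q and Ps = 143/3 + (1/3)Q; the wedge Ps − Pb = 2 gives 143/3 + (1/3)Q − (101 - Q) = 2, so Q' = 41.5.
Then Pb = 101 − 1·41.5 = 59.5 and Ps = 143/3 + (1/3)·41.5 = 61.5.
ΔCS = ½(40 + 41.5)(61 − 59.5) = 61.125; ΔPS = ½(40 + 41.5)(61.5 − 61) = 20.375.
Government spending = 2 × 41.5 = 83.
DWL = ½ × 2 × (41.5 − 40) = 1.5; fraction = 1.5 / 83 = 3/166.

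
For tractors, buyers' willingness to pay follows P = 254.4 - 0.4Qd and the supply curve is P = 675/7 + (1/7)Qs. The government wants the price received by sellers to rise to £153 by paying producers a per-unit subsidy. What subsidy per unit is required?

Required subsidy s = £57 per unit

At a seller price of 153, quantity supplied is -675 + 7·153 = 396.
Buyers absorb 396 only when they pay Pb = 254.4 − 0.4·396 = 96.
s = Ps − Pb = 153 − 96 = 57.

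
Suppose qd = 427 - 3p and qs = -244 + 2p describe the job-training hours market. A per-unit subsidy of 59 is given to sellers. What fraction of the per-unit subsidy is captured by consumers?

Consumer share = 0.4

Pre-subsidy: 427 - 3p = -244 + 2p gives p* = 134.2, q* = 24.4.
With the subsidy, sellers receive ps = pb + 59 for each unit, where pb is the price buyers pay.
Supply in terms of pb becomes qs = -244 + 2(pb + 59) = -126 + 2pb. Setting this equal to demand: 427 - 3pb = -126 + 2pb, so pb = 110.6.
Sellers receive ps = 110.6 + 59 = 169.6; q' = 427 − 3·110.6 = 95.2.
Buyers' price falls by p* − pb = 134.2 − 110.6 = 23.6; sellers' price rises by ps − p* = 169.6 − 134.2 = 35.4.
So consumers capture 23.6/59 = 0.4 of each unit of subsidy.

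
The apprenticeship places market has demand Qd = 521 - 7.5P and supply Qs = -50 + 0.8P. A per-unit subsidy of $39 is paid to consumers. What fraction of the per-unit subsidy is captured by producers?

Pre-subsidy: 521 - 7.5P = -50 + 0.8P gives P* = 5710/83, Q* = 418/83.
With the rebate, buyers effectively pay Pb = Ps − 39, where Ps is the price sellers receive.
Demand in terms of Ps becomes Qd = 521 − 7.5(Ps − 39) = 813.5 - 7.5Ps. Setting this equal to supply: 813.5 - 7.5Ps = -50 + 0.8Ps, so Ps = 8635/83.
Buyers pay Pb = 8635/83 − 39 = 5398/83; Q' = -50 + 0.8·(8635/83) = 2758/83.
Buyers' price falls by P* − Pb = 5710/83 − 5398/83 = 312/83; sellers' price rises by Ps − P* = 8635/83 − 5710/83 = 2925/83.
So producers capture (2925/83)/39 = 75/83 of each unit of subsidy.

Producer share = 75/83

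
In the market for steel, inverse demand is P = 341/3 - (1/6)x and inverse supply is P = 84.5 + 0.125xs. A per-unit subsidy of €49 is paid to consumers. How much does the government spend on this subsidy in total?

Pre-subsidy: 341/3 - (1/6)x = 84.5 + 0.125x gives x* = 100 and P* = 97.
With the rebate, buyers effectively pay Pb = Ps − 49, where Ps is the price sellers receive.
On the curves, Pb = 341/3 - (1/6)x and Ps = 84.5 + 0.125x; the wedge Ps − Pb = 49 gives 84.5 + 0.125x − (341/3 - (1/6)x) = 49, so x' = 268.
Then Pb = 341/3 − (1/6)·268 = 69 and Ps = 84.5 + 0.125·268 = 118.
Government outlay = subsidy × quantity = 49 × 268 = 13132.

Government cost = €13132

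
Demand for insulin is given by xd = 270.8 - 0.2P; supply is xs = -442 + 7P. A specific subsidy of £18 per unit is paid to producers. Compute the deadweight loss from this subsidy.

Deadweight loss = £31.5

Pre-subsidy: 270.8 - 0.2P = -442 + 7P gives P* = 99, x* = 251.
With the subsidy, sellers receive Ps = Pb + 18 for each unit, where Pb is the price buyers pay.
Supply in terms of Pb becomes xs = -442 + 7(Pb + 18) = -316 + 7Pb. Setting this equal to demand: 270.8 - 0.2Pb = -316 + 7Pb, so Pb = 81.5.
Sellers receive Ps = 81.5 + 18 = 99.5; x' = 270.8 − 0.2·81.5 = 254.5.
The subsidy expands output by 254.5 − 251 = 3.5 past the efficient level; on those units the gap between marginal cost and willingness to pay runs from 0 up to 18.
DWL = ½ × 18 × 3.5 = 31.5.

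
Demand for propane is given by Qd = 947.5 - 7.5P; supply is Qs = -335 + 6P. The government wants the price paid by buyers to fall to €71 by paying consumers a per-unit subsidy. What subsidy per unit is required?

At a buyer price of 71, quantity demanded is 947.5 − 7.5·71 = 415.
Sellers supply 415 only when they receive Ps with -335 + 6·Ps = 415, i.e. Ps = 125.
s = Ps − Pb = 125 − 71 = 54.

Required subsidy s = €54 per unit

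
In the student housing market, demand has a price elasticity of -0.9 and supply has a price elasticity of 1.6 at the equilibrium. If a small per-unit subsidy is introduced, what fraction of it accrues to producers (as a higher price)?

For a small subsidy around the equilibrium, the benefit split depends on the relative slopes, which at a point are proportional to the elasticities.
Buyer share = εs/(εs + |εd|) = 1.6/(1.6 + 0.9) = 0.64; seller share = |εd|/(εs + |εd|) = 0.36.
So producers capture 0.36 of the subsidy.

Producer share = 0.36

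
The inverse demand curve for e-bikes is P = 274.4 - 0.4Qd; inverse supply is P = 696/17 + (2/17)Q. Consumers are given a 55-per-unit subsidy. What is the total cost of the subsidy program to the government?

Government cost = 30648.75

Pre-subsidy: 274.4 - 0.4Q = 696/17 + (2/17)Q gives Q* = 451 and P* = 94.
With the rebate, buyers effectively pay Pb = Ps − 55, where Ps is the price sellers receive.
On the curves, Pb = 274.4 - 0.4Q and Ps = 696/17 + (2/17)Q; the wedge Ps − Pb = 55 gives 696/17 + (2/17)Q − (274.4 - 0.4Q) = 55, so Q' = 557.25.
Then Pb = 274.4 − 0.4·557.25 = 51.5 and Ps = 696/17 + (2/17)·557.25 = 106.5.
Government outlay = subsidy × quantity = 55 × 557.25 = 30648.75.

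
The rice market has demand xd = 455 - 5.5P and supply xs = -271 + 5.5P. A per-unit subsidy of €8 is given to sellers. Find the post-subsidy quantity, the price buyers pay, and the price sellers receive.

x' = 114; buyers pay €62; sellers receive €70

Pre-subsidy: 455 - 5.5P = -271 + 5.5P gives P* = 66, x* = 92.
With the subsidy, sellers receive Ps = Pb + 8 for each unit, where Pb is the price buyers pay.
Supply in terms of Pb becomes xs = -271 + 5.5(Pb + 8) = -227 + 5.5Pb. Setting this equal to demand: 455 - 5.5Pb = -227 + 5.5Pb, so Pb = 62.
Sellers receive Ps = 62 + 8 = 70; x' = 455 − 5.5·62 = 114.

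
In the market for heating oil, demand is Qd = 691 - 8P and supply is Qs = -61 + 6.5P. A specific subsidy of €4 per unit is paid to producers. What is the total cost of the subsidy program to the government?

Pre-subsidy: 691 - 8P = -61 + 6.5P gives P* = 1504/29, Q* = 8007/29.
With the subsidy, sellers receive Ps = Pb + 4 for each unit, where Pb is the price buyers pay.
Supply in terms of Pb becomes Qs = -61 + 6.5(Pb + 4) = -35 + 6.5Pb. Setting this equal to demand: 691 - 8Pb = -35 + 6.5Pb, so Pb = 1452/29.
Sellers receive Ps = 1452/29 + 4 = 1568/29; Q' = 691 − 8·(1452/29) = 8423/29.
Government outlay = subsidy × quantity = 4 × 8423/29 = 33692/29.

Government cost = 33692/29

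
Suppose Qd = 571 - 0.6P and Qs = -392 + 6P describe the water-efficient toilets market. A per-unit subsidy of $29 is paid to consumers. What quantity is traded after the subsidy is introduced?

Q' = 5492/11

Pre-subsidy: 571 - 0.6P = -392 + 6P gives P* = 1605/11, Q* = 5318/11.
With the rebate, buyers effectively pay Pb = Ps − 29, where Ps is the price sellers receive.
Demand in terms of Ps becomes Qd = 571 − 0.6(Ps − 29) = 588.4 - 0.6Ps. Setting this equal to supply: 588.4 - 0.6Ps = -392 + 6Ps, so Ps = 1634/11.
Buyers pay Pb = 1634/11 − 29 = 1315/11; Q' = -392 + 6·(1634/11) = 5492/11.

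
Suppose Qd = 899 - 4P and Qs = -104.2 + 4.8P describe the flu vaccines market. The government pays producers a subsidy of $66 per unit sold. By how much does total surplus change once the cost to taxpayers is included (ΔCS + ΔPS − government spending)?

Net change in total surplus = -$4752

Pre-subsidy: 899 - 4P = -104.2 + 4.8P gives P* = 114, Q* = 443.
With the subsidy, sellers receive Ps = Pb + 66 for each unit, where Pb is the price buyers pay.
Supply in terms of Pb becomes Qs = -104.2 + 4.8(Pb + 66) = 212.6 + 4.8Pb. Setting this equal to demand: 899 - 4Pb = 212.6 + 4.8Pb, so Pb = 78.
Sellers receive Ps = 78 + 66 = 144; Q' = 899 − 4·78 = 587.
ΔCS = ½(443 + 587)(114 − 78) = 18540; ΔPS = ½(443 + 587)(144 − 114) = 15450.
Government spending = 66 × 587 = 38742.
Net change = 18540 + 15450 − 38742 = -4752. The loss equals the DWL triangle ½·66·144.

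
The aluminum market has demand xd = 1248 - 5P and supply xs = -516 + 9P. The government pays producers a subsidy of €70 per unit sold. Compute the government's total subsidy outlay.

Pre-subsidy: 1248 - 5P = -516 + 9P gives P* = 126, x* = 618.
With the subsidy, sellers receive Ps = Pb + 70 for each unit, where Pb is the price buyers pay.
Supply in terms of Pb becomes xs = -516 + 9(Pb + 70) = 114 + 9Pb. Setting this equal to demand: 1248 - 5Pb = 114 + 9Pb, so Pb = 81.
Sellers receive Ps = 81 + 70 = 151; x' = 1248 − 5·81 = 843.
Government outlay = subsidy × quantity = 70 × 843 = 59010.

Government cost = €59010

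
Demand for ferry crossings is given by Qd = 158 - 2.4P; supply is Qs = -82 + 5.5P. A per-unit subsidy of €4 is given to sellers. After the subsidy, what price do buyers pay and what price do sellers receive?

Pre-subsidy: 158 - 2.4P = -82 + 5.5P gives P* = 2400/79, Q* = 6722/79.
With the subsidy, sellers receive Ps = Pb + 4 for each unit, where Pb is the price buyers pay.
Supply in terms of Pb becomes Qs = -82 + 5.5(Pb + 4) = -60 + 5.5Pb. Setting this equal to demand: 158 - 2.4Pb = -60 + 5.5Pb, so Pb = 2180/79.
Sellers receive Ps = 2180/79 + 4 = 2496/79; Q' = 158 − 2.4·(2180/79) = 7250/79.

Buyers pay 2180/79; sellers receive 2496/79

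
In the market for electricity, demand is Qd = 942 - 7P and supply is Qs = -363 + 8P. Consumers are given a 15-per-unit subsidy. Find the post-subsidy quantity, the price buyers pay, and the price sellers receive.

Q' = 389; buyers pay 79; sellers receive 94

Pre-subsidy: 942 - 7P = -363 + 8P gives P* = 87, Q* = 333.
With the rebate, buyers effectively pay Pb = Ps − 15, where Ps is the price sellers receive.
Demand in terms of Ps becomes Qd = 942 − 7(Ps − 15) = 1047 - 7Ps. Setting this equal to supply: 1047 - 7Ps = -363 + 8Ps, so Ps = 94.
Buyers pay Pb = 94 − 15 = 79; Q' = -363 + 8·94 = 389.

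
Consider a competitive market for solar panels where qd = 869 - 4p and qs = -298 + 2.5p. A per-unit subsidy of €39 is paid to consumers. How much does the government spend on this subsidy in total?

Government cost = €8223

Pre-subsidy: 869 - 4p = -298 + 2.5p gives p* = 2334/13, q* = 1961/13.
With the rebate, buyers effectively pay pb = ps − 39, where ps is the price sellers receive.
Demand in terms of ps becomes qd = 869 − 4(ps − 39) = 1025 - 4ps. Setting this equal to supply: 1025 - 4ps = -298 + 2.5ps, so ps = 2646/13.
Buyers pay pb = 2646/13 − 39 = 2139/13; q' = -298 + 2.5·(2646/13) = 2741/13.
Government outlay = subsidy × quantity = 39 × 2741/13 = 8223.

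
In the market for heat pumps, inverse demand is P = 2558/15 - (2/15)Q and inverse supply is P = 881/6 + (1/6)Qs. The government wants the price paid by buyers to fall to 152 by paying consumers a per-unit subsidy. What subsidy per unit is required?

At a buyer price of 152, quantity demanded is 1279 − 7.5·152 = 139.
Sellers supply 139 only when they receive Ps = 881/6 + (1/6)·139 = 170.
s = Ps − Pb = 170 − 152 = 18.

Required subsidy s = 18 per unit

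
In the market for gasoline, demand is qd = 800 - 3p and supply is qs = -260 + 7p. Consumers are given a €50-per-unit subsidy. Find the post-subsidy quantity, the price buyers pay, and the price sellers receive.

Pre-subsidy: 800 - 3p = -260 + 7p gives p* = 106, q* = 482.
With the rebate, buyers effectively pay pb = ps − 50, where ps is the price sellers receive.
Demand in terms of ps becomes qd = 800 − 3(ps − 50) = 950 - 3ps. Setting this equal to supply: 950 - 3ps = -260 + 7ps, so ps = 121.
Buyers pay pb = 121 − 50 = 71; q' = -260 + 7·121 = 587.

q' = 587; buyers pay €71; sellers receive €121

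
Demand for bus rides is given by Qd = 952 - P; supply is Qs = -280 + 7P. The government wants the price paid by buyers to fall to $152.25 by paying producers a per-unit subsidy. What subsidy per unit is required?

At a buyer price of 152.25, quantity demanded is 952 − 1·152.25 = 799.75.
Sellers supply 799.75 only when they receive Ps with -280 + 7·Ps = 799.75, i.e. Ps = 154.25.
s = Ps − Pb = 154.25 − 152.25 = 2.

Required subsidy s = $2 per unit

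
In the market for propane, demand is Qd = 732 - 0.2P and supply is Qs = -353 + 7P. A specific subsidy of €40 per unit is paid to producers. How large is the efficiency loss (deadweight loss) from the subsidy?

Deadweight loss = 1400/9

Pre-subsidy: 732 - 0.2P = -353 + 7P gives P* = 5425/36, Q* = 25267/36.
With the subsidy, sellers receive Ps = Pb + 40 for each unit, where Pb is the price buyers pay.
Supply in terms of Pb becomes Qs = -353 + 7(Pb + 40) = -73 + 7Pb. Setting this equal to demand: 732 - 0.2Pb = -73 + 7Pb, so Pb = 4025/36.
Sellers receive Ps = 4025/36 + 40 = 5465/36; Q' = 732 − 0.2·(4025/36) = 25547/36.
The subsidy expands output by 25547/36 − 25267/36 = 70/9 past the efficient level; on those units the gap between marginal cost and willingness to pay runs from 0 up to 40.
DWL = ½ × 40 × 70/9 = 1400/9.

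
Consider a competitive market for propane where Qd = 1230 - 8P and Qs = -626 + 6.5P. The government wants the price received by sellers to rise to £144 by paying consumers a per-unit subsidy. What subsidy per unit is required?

Required subsidy s = £29 per unit

At a seller price of 144, quantity supplied is -626 + 6.5·144 = 310.
Buyers absorb 310 only when they pay Pb with 1230 − 8·Pb = 310, i.e. Pb = 115.
s = Ps − Pb = 144 − 115 = 29.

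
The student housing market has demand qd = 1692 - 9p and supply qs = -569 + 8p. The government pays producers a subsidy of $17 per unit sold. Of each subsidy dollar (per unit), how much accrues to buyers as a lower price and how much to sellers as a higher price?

Buyers gain $8 per unit; sellers gain $9 per unit

Pre-subsidy: 1692 - 9p = -569 + 8p gives p* = 133, q* = 495.
With the subsidy, sellers receive ps = pb + 17 for each unit, where pb is the price buyers pay.
Supply in terms of pb becomes qs = -569 + 8(pb + 17) = -433 + 8pb. Setting this equal to demand: 1692 - 9pb = -433 + 8pb, so pb = 125.
Sellers receive ps = 125 + 17 = 142; q' = 1692 − 9·125 = 567.
Buyers' price falls by p* − pb = 133 − 125 = 8; sellers' price rises by ps − p* = 142 − 133 = 9.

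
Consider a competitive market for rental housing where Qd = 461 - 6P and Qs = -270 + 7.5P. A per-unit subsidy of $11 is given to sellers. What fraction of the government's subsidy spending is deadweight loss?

DWL / government spending = 33/311

Pre-subsidy: 461 - 6P = -270 + 7.5P gives P* = 1462/27, Q* = 1225/9.
With the subsidy, sellers receive Ps = Pb + 11 for each unit, where Pb is the price buyers pay.
Supply in terms of Pb becomes Qs = -270 + 7.5(Pb + 11) = -187.5 + 7.5Pb. Setting this equal to demand: 461 - 6Pb = -187.5 + 7.5Pb, so Pb = 1297/27.
Sellers receive Ps = 1297/27 + 11 = 1594/27; Q' = 461 − 6·(1297/27) = 1555/9.
ΔCS = ½(1225/9 + 1555/9)(1462/27 − 1297/27) = 76450/81; ΔPS = ½(1225/9 + 1555/9)(1594/27 − 1462/27) = 61160/81.
Government spending = 11 × 1555/9 = 17105/9.
DWL = ½ × 11 × (1555/9 − 1225/9) = 605/3; fraction = (605/3) / (17105/9) = 33/311.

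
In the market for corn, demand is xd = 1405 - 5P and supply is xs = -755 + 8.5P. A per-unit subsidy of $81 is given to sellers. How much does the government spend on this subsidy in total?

Government cost = $69660

Pre-subsidy: 1405 - 5P = -755 + 8.5P gives P* = 160, x* = 605.
With the subsidy, sellers receive Ps = Pb + 81 for each unit, where Pb is the price buyers pay.
Supply in terms of Pb becomes xs = -755 + 8.5(Pb + 81) = -66.5 + 8.5Pb. Setting this equal to demand: 1405 - 5Pb = -66.5 + 8.5Pb, so Pb = 109.
Sellers receive Ps = 109 + 81 = 190; x' = 1405 − 5·109 = 860.
Government outlay = subsidy × quantity = 81 × 860 = 69660.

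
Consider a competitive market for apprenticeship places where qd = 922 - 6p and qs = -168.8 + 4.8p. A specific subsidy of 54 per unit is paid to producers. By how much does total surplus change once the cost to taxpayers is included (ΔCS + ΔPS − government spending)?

Pre-subsidy: 922 - 6p = -168.8 + 4.8p gives p* = 101, q* = 316.
With the subsidy, sellers receive ps = pb + 54 for each unit, where pb is the price buyers pay.
Supply in terms of pb becomes qs = -168.8 + 4.8(pb + 54) = 90.4 + 4.8pb. Setting this equal to demand: 922 - 6pb = 90.4 + 4.8pb, so pb = 77.
Sellers receive ps = 77 + 54 = 131; q' = 922 − 6·77 = 460.
ΔCS = ½(316 + 460)(101 − 77) = 9312; ΔPS = ½(316 + 460)(131 − 101) = 11640.
Government spending = 54 × 460 = 24840.
Net change = 9312 + 11640 − 24840 = -3888. The loss equals the DWL triangle ½·54·144.

Net change in total surplus = -3888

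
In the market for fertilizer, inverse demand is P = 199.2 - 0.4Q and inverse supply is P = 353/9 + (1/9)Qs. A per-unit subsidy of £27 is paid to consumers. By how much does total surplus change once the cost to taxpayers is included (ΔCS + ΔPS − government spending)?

Net change in total surplus = -32805/46

Pre-subsidy: 199.2 - 0.4Q = 353/9 + (1/9)Q gives Q* = 313 and P* = 74.
With the rebate, buyers effectively pay Pb = Ps − 27, where Ps is the price sellers receive.
On the curves, Pb = 199.2 - 0.4Q and Ps = 353/9 + (1/9)Q; the wedge Ps − Pb = 27 gives 353/9 + (1/9)Q − (199.2 - 0.4Q) = 27, so Q' = 8414/23.
Then Pb = 199.2 − 0.4·(8414/23) = 1216/23 and Ps = 353/9 + (1/9)·(8414/23) = 1837/23.
ΔCS = ½(313 + 8414/23)(74 − 1216/23) = 3793959/529; ΔPS = ½(313 + 8414/23)(1837/23 − 74) = 2107755/1058.
Government spending = 27 × 8414/23 = 227178/23.
Net change = 3793959/529 + 2107755/1058 − 227178/23 = -32805/46. The loss equals the DWL triangle ½·27·1215/23.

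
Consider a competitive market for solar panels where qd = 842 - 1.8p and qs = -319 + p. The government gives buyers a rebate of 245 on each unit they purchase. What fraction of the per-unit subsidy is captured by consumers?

Pre-subsidy: 842 - 1.8p = -319 + p gives p* = 5805/14, q* = 1339/14.
With the rebate, buyers effectively pay pb = ps − 245, where ps is the price sellers receive.
Demand in terms of ps becomes qd = 842 − 1.8(ps − 245) = 1283 - 1.8ps. Setting this equal to supply: 1283 - 1.8ps = -319 + ps, so ps = 4005/7.
Buyers pay pb = 4005/7 − 245 = 2290/7; q' = -319 + 1·(4005/7) = 1772/7.
Buyers' price falls by p* − pb = 5805/14 − 2290/7 = 87.5; sellers' price rises by ps − p* = 4005/7 − 5805/14 = 157.5.
So consumers capture 87.5/245 = 5/14 of each unit of subsidy.

Consumer share = 5/14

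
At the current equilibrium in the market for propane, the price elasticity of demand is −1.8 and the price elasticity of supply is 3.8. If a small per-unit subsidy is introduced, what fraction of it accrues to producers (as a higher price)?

Producer share = 9/28

For a small subsidy around the equilibrium, the benefit split depends on the relative slopes, which at a point are proportional to the elasticities.
Buyer share = εs/(εs + |εd|) = 3.8/(3.8 + 1.8) = 19/28; seller share = |εd|/(εs + |εd|) = 9/28.
So producers capture 9/28 of the subsidy.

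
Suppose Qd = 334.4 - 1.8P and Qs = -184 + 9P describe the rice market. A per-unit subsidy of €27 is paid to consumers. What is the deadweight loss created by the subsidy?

Deadweight loss = €546.75

Pre-subsidy: 334.4 - 1.8P = -184 + 9P gives P* = 48, Q* = 248.
With the rebate, buyers effectively pay Pb = Ps − 27, where Ps is the price sellers receive.
Demand in terms of Ps becomes Qd = 334.4 − 1.8(Ps − 27) = 383 - 1.8Ps. Setting this equal to supply: 383 - 1.8Ps = -184 + 9Ps, so Ps = 52.5.
Buyers pay Pb = 52.5 − 27 = 25.5; Q' = -184 + 9·52.5 = 288.5.
The subsidy expands output by 288.5 − 248 = 40.5 past the efficient level; on those units the gap between marginal cost and willingness to pay runs from 0 up to 27.
DWL = ½ × 27 × 40.5 = 546.75.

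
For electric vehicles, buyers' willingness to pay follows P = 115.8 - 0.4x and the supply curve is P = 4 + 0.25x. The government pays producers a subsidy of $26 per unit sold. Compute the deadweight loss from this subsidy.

Deadweight loss = $520

Pre-subsidy: 115.8 - 0.4x = 4 + 0.25x gives x* = 172 and P* = 47.
With the subsidy, sellers receive Ps = Pb + 26 for each unit, where Pb is the price buyers pay.
On the curves, Pb = 115.8 - 0.4x and Ps = 4 + 0.25x; the wedge Ps − Pb = 26 gives 4 + 0.25x − (115.8 - 0.4x) = 26, so x' = 212.
Then Pb = 115.8 − 0.4·212 = 31 and Ps = 4 + 0.25·212 = 57.
The subsidy expands output by 212 − 172 = 40 past the efficient level; on those units the gap between marginal cost and willingness to pay runs from 0 up to 26.
DWL = ½ × 26 × 40 = 520.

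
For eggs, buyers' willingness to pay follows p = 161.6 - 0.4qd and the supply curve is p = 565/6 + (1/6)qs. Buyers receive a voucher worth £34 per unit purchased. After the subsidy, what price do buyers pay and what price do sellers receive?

Pre-subsidy: 161.6 - 0.4q = 565/6 + (1/6)q gives q* = 119 and p* = 114.
With the rebate, buyers effectively pay pb = ps − 34, where ps is the price sellers receive.
On the curves, pb = 161.6 - 0.4q and ps = 565/6 + (1/6)q; the wedge ps − pb = 34 gives 565/6 + (1/6)q − (161.6 - 0.4q) = 34, so q' = 179.
Then pb = 161.6 − 0.4·179 = 90 and ps = 565/6 + (1/6)·179 = 124.

Buyers pay £90; sellers receive £124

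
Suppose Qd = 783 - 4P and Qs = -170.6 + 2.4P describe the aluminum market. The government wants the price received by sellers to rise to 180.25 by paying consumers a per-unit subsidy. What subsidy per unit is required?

At a seller price of 180.25, quantity supplied is -170.6 + 2.4·180.25 = 262.
Buyers absorb 262 only when they pay Pb with 783 − 4·Pb = 262, i.e. Pb = 130.25.
s = Ps − Pb = 180.25 − 130.25 = 50.

Required subsidy s = 50 per unit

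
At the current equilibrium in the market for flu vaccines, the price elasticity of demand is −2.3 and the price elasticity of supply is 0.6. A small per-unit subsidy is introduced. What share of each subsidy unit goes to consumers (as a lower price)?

Consumer share = 6/29

For a small subsidy around the equilibrium, the benefit split depends on the relative slopes, which at a point are proportional to the elasticities.
Buyer share = εs/(εs + |εd|) = 0.6/(0.6 + 2.3) = 6/29; seller share = |εd|/(εs + |εd|) = 23/29.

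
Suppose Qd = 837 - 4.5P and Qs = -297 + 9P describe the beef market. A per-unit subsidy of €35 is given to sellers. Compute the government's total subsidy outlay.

Pre-subsidy: 837 - 4.5P = -297 + 9P gives P* = 84, Q* = 459.
With the subsidy, sellers receive Ps = Pb + 35 for each unit, where Pb is the price buyers pay.
Supply in terms of Pb becomes Qs = -297 + 9(Pb + 35) = 18 + 9Pb. Setting this equal to demand: 837 - 4.5Pb = 18 + 9Pb, so Pb = 182/3.
Sellers receive Ps = 182/3 + 35 = 287/3; Q' = 837 − 4.5·(182/3) = 564.
Government outlay = subsidy × quantity = 35 × 564 = 19740.

Government cost = €19740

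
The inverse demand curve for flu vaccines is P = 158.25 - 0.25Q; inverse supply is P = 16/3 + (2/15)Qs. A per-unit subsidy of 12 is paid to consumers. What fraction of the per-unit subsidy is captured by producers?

Pre-subsidy: 158.25 - 0.25Q = 16/3 + (2/15)Q gives Q* = 9175/23 and P* = 1346/23.
With the rebate, buyers effectively pay Pb = Ps − 12, where Ps is the price sellers receive.
On the curves, Pb = 158.25 - 0.25Q and Ps = 16/3 + (2/15)Q; the wedge Ps − Pb = 12 gives 16/3 + (2/15)Q − (158.25 - 0.25Q) = 12, so Q' = 9895/23.
Then Pb = 158.25 − 0.25·(9895/23) = 1166/23 and Ps = 16/3 + (2/15)·(9895/23) = 1442/23.
Buyers' price falls by P* − Pb = 1346/23 − 1166/23 = 180/23; sellers' price rises by Ps − P* = 1442/23 − 1346/23 = 96/23.
So producers capture (96/23)/12 = 8/23 of each unit of subsidy.

Producer share = 8/23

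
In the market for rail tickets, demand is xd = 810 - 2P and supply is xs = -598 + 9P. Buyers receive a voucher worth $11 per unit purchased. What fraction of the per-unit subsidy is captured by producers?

Producer share = 2/11

Pre-subsidy: 810 - 2P = -598 + 9P gives P* = 128, x* = 554.
With the rebate, buyers effectively pay Pb = Ps − 11, where Ps is the price sellers receive.
Demand in terms of Ps becomes xd = 810 − 2(Ps − 11) = 832 - 2Ps. Setting this equal to supply: 832 - 2Ps = -598 + 9Ps, so Ps = 130.
Buyers pay Pb = 130 − 11 = 119; x' = -598 + 9·130 = 572.
Buyers' price falls by P* − Pb = 128 − 119 = 9; sellers' price rises by Ps − P* = 130 − 128 = 2.
So producers capture 2/11 = 2/11 of each unit of subsidy.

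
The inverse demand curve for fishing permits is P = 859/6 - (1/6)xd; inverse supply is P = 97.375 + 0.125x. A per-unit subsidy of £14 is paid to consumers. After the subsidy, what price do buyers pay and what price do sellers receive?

Pre-subsidy: 859/6 - (1/6)x = 97.375 + 0.125x gives x* = 157 and P* = 117.
With the rebate, buyers effectively pay Pb = Ps − 14, where Ps is the price sellers receive.
On the curves, Pb = 859/6 - (1/6)x and Ps = 97.375 + 0.125x; the wedge Ps − Pb = 14 gives 97.375 + 0.125x − (859/6 - (1/6)x) = 14, so x' = 205.
Then Pb = 859/6 − (1/6)·205 = 109 and Ps = 97.375 + 0.125·205 = 123.

Buyers pay £109; sellers receive £123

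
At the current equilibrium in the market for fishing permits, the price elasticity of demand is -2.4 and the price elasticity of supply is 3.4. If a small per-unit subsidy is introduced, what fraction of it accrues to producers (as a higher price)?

For a small subsidy around the equilibrium, the benefit split depends on the relative slopes, which at a point are proportional to the elasticities.
Buyer share = εs/(εs + |εd|) = 3.4/(3.4 + 2.4) = 17/29; seller share = |εd|/(εs + |εd|) = 12/29.
So producers capture 12/29 of the subsidy.

Producer share = 12/29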